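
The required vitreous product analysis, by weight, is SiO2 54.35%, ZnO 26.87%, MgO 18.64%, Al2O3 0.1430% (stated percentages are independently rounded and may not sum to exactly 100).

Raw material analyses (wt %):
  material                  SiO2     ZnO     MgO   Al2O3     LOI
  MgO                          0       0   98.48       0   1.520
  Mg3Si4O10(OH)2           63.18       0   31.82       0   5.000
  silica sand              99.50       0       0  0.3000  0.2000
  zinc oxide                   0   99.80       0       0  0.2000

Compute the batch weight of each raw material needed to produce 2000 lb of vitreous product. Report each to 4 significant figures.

Intermediates are printed rounded to four significant digits within the worked lines — the whole derivation keeps exact precision in every operation; every reported value sees exactly one rounding; derived quantities, including the totals, the four compositions, yield, glass mass, ignition loss, are computed from the weighed amounts per 2000 lb of glass in full float precision exactly as shown in the problem or the answer.
Target oxide masses per 2000 lb vitreous product:
  SiO2: 54.35% × 2000 = 1087 lb
  ZnO: 26.87% × 2000 = 537.4 lb
  MgO: 18.64% × 2000 = 372.8 lb
  Al2O3: 0.1430% × 2000 = 2.860 lb
Verifying the oxide balance from the weights as reported, per the basis as stated (oxide sums agree with the targets within answer rounding):
  SiO2: 219.1·0.6318 + 953.3·0.9950 = 1087 lb (target 1087 lb)
  ZnO: 538.5·0.9980 = 537.4 lb (target 537.4 lb)
  MgO: 307.8·0.9848 + 219.1·0.3182 = 372.8 lb (target 372.8 lb)
  Al2O3: 953.3·0.003000 = 2.860 lb (target 2.860 lb)
Glass-mass sanity pass: net batch after ignition = 2000 lb (oxide target masses add up to 2000 lb; stated basis 2000 lb — a pure rounding effect).
Whole-batch sum: Σ batch = 2019 lb; LOI loss = Σ batch·LOI = 18.62 lb; the yield ratio, glass ÷ batch: 99.08%.

Batch per 2000 lb vitreous product:
  MgO: 307.8 lb
  Mg3Si4O10(OH)2: 219.1 lb
  silica sand: 953.3 lb
  zinc oxide: 538.5 lb
Total batch = 2019 lb; LOI loss = 18.62 lb; yield = 99.08%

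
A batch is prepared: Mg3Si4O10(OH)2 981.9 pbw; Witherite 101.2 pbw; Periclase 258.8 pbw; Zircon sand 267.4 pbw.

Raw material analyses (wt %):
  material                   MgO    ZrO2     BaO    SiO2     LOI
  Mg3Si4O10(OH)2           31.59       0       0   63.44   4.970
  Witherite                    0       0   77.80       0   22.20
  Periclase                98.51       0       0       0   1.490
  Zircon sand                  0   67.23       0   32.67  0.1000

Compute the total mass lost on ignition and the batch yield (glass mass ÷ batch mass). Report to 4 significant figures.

LOI loss = 75.39 pbw; glass = 1534 pbw; yield = 95.32%

Each numeric step holds full float precision all the way through — working values are shown (rounded to four significant figures) within the worked lines — every reported result carries a single rounding; derived quantities, including yield, four oxide percentages, totals, net glass mass, ignition loss, are rebuilt from the batch weights on 1534 pbw of glass in exact precision exactly as printed in the problem or the answer.
Material-by-material LOI:
  Mg3Si4O10(OH)2: 981.9 × 0.04970 = 48.80 pbw
  Witherite: 101.2 × 0.2220 = 22.47 pbw
  Periclase: 258.8 × 0.01490 = 3.856 pbw
  Zircon sand: 267.4 × 0.001000 = 0.2674 pbw
Total LOI = 75.39 pbw
Glass = batch − LOI = 1609 − 75.39 = 1534 pbw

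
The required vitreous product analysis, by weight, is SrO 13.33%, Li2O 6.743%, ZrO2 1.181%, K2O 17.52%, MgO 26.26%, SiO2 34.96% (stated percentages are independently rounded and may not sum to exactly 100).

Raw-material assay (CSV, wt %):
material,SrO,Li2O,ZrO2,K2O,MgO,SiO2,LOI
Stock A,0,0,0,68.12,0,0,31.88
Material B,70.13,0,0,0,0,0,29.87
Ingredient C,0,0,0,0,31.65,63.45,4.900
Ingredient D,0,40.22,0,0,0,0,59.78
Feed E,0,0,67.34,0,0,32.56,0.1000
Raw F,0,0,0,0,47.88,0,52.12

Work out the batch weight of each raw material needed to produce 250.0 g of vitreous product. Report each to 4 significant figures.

Batch per 250.0 g vitreous product:
  Stock A: 64.30 g
  Material B: 47.52 g
  Ingredient C: 135.5 g
  Ingredient D: 41.91 g
  Feed E: 4.384 g
  Raw F: 47.55 g
Total batch = 341.2 g; LOI loss = 91.17 g; yield = 73.28%

In-progress results appear rounded to 4 significant figures in the printout. All internal work runs at exact precision at all times; every reported number carries a single rounding — derived quantities are re-derived at full float precision (totals, the yield, LOI, net glass mass, six oxide percentages) from the batch weights at 250.0 g of glass exactly as shown in the problem or the answer.
Target oxide masses per 250.0 g vitreous product:
  SrO: 13.33% × 250.0 = 33.33 g
  Li2O: 6.743% × 250.0 = 16.86 g
  ZrO2: 1.181% × 250.0 = 2.952 g
  K2O: 17.52% × 250.0 = 43.80 g
  MgO: 26.26% × 250.0 = 65.65 g
  SiO2: 34.96% × 250.0 = 87.40 g
Checking each oxide sum given the weights on record, against the basis in use (delivered sums recover each target within answer rounding):
  SrO: 47.52·0.7013 = 33.33 g (target 33.33 g)
  Li2O: 41.91·0.4022 = 16.86 g (target 16.86 g)
  ZrO2: 4.384·0.6734 = 2.952 g (target 2.952 g)
  K2O: 64.30·0.6812 = 43.80 g (target 43.80 g)
  MgO: 135.5·0.3165 + 47.55·0.4788 = 65.65 g (target 65.65 g)
  SiO2: 135.5·0.6345 + 4.384·0.3256 = 87.40 g (target 87.40 g)
Mass balance on the glass: Σ batch − LOI loss = 250.0 g (targets for the oxides total 250.0 g; stated basis 250.0 g — any gap is answer rounding).
Total batch = Σ batch = 341.2 g; the LOI term Σ batch·LOI equals 91.17 g; the yield ratio, glass ÷ batch: 73.28%.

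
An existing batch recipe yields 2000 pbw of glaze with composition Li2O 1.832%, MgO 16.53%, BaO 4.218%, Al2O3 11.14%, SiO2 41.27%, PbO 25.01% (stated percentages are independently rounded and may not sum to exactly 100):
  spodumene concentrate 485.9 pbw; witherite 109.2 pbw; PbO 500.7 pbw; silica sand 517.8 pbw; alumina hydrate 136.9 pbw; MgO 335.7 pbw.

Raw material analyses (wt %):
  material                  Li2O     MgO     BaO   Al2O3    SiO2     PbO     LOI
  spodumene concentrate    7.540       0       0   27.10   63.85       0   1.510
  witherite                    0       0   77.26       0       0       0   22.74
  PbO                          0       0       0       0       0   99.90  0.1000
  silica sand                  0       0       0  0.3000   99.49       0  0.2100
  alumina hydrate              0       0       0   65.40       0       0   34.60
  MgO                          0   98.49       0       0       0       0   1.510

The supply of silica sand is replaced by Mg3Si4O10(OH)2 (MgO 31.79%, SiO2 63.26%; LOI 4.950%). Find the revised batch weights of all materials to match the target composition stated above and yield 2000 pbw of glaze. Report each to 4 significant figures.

Values along the way appear, rounded to 4 significant digits, in the printout — all arithmetic maintains full float precision from first step to last; exactly one rounding lands on every reported value — the derived quantities (glass mass, totals, yield, the six compositions, LOI) are rebuilt starting from the weights per 2000 pbw of glass in exact precision as written in the problem or the answer.
Target masses of each oxide per 2000 pbw glaze:
  Li2O: 1.832% × 2000 = 36.64 pbw
  MgO: 16.53% × 2000 = 330.6 pbw
  BaO: 4.218% × 2000 = 84.36 pbw
  Al2O3: 11.14% × 2000 = 222.8 pbw
  SiO2: 41.27% × 2000 = 825.4 pbw
  PbO: 25.01% × 2000 = 500.2 pbw
Balance tally, oxide-wise, given the weights on record, for the quoted basis mass (sums match the target masses modulo rounding of the values):
  Li2O: 485.9·0.07540 = 36.64 pbw (target 36.64 pbw)
  MgO: 814.3·0.3179 + 72.83·0.9849 = 330.6 pbw (target 330.6 pbw)
  BaO: 109.2·0.7726 = 84.37 pbw (target 84.36 pbw)
  Al2O3: 485.9·0.2710 + 139.3·0.6540 = 222.8 pbw (target 222.8 pbw)
  SiO2: 485.9·0.6385 + 814.3·0.6326 = 825.4 pbw (target 825.4 pbw)
  PbO: 500.7·0.9990 = 500.2 pbw (target 500.2 pbw)
Glass-mass sanity pass: total charge less LOI = 2000 pbw (the Σ of target masses is 2000 pbw; versus the stated basis of 2000 pbw — a pure rounding effect).
Summing the batch: Σ batch = 2122 pbw; LOI loss = Σ batch·LOI = 122.3 pbw; glass ÷ batch gives a yield of 94.24%.

Revised batch per 2000 pbw glaze:
  spodumene concentrate: 485.9 pbw
  witherite: 109.2 pbw
  PbO: 500.7 pbw
  Mg3Si4O10(OH)2: 814.3 pbw
  alumina hydrate: 139.3 pbw
  MgO: 72.83 pbw
Total batch = 2122 pbw; LOI loss = 122.3 pbw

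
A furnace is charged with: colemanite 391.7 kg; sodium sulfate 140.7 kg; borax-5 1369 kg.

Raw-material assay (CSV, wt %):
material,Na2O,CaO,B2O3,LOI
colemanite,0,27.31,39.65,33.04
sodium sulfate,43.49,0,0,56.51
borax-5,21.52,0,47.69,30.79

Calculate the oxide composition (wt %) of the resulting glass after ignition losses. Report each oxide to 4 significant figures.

Glass mass = 1271 kg (batch 1901 − LOI 630.4).
Composition: Na2O 27.99%, CaO 8.417%, B2O3 63.59%

Rounding to 4 significant digits governs every intermediate as displayed — the working math maintains exact precision in every operation; every reported value is rounded just once; derived quantities, which include the yield, ignition loss, the three compositions, glass mass, totals, are carried at full float precision, as given in problem or answer, using the weight values at 1271 kg of glass.
Oxide masses out of the charge:
  Na2O: 140.7·0.4349 + 1369·0.2152 = 355.8 kg
  CaO: 391.7·0.2731 = 107.0 kg
  B2O3: 391.7·0.3965 + 1369·0.4769 = 808.2 kg
LOI: 391.7·0.3304 + 140.7·0.5651 + 1369·0.3079 = 630.4 kg
Resulting glass, batch − LOI: 1901 − 630.4 = 1271 kg (= Σ oxide masses)
wt % = 100 × oxide mass / glass mass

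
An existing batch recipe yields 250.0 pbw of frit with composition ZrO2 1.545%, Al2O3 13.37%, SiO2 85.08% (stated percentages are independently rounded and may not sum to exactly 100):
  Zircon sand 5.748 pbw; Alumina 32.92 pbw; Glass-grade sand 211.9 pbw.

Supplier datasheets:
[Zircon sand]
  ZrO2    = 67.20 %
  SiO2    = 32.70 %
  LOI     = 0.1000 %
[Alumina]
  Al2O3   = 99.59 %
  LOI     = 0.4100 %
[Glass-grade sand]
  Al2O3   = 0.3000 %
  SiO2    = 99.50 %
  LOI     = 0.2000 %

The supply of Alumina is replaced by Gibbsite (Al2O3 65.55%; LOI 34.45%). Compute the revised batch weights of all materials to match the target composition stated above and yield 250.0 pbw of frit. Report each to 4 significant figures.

Each numeric step maintains exact precision at all times. The intermediate values are displayed rounded to four significant figures. Every reported figure includes exactly one rounding — all derived quantities (LOI, totals, glass mass, the three compositions, the yield) are re-derived at exact precision from the weighed amounts per 250.0 pbw of glass, as they appear in the question or the answer.
Oxide mass targets, per 250.0 pbw frit:
  ZrO2: 1.545% × 250.0 = 3.862 pbw
  Al2O3: 13.37% × 250.0 = 33.42 pbw
  SiO2: 85.08% × 250.0 = 212.7 pbw
Oxide-by-oxide audit working from each reported weight, against the basis in use (every target is met by its sum exact up to rounding of places):
  ZrO2: 5.748·0.6720 = 3.863 pbw (target 3.862 pbw)
  Al2O3: 50.02·0.6555 + 211.9·0.003000 = 33.42 pbw (target 33.42 pbw)
  SiO2: 5.748·0.3270 + 211.9·0.9950 = 212.7 pbw (target 212.7 pbw)
Mass balance on the glass: net batch after ignition = 250.0 pbw (per-oxide target masses sum to 250.0 pbw; versus the stated basis of 250.0 pbw — any gap is answer rounding).
Summing the batch: Σ batch = 267.7 pbw; LOI loss = Σ batch·LOI = 17.66 pbw; yield, glass over the total, = 93.40%.

Revised batch per 250.0 pbw frit:
  Zircon sand: 5.748 pbw
  Gibbsite: 50.02 pbw
  Glass-grade sand: 211.9 pbw
Total batch = 267.7 pbw; LOI loss = 17.66 pbw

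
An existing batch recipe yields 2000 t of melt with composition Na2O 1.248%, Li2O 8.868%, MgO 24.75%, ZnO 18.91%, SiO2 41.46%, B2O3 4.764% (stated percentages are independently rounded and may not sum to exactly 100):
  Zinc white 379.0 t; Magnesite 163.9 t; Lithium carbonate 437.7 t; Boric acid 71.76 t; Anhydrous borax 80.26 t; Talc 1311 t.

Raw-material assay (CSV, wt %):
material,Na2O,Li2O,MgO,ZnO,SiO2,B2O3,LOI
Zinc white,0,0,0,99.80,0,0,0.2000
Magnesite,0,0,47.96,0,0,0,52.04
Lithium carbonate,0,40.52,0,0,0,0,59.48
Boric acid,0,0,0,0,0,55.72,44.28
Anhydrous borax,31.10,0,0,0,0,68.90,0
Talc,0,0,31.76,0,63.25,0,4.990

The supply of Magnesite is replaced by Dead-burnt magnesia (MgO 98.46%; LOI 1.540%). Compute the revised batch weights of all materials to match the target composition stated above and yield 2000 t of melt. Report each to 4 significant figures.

Revised batch per 2000 t melt:
  Zinc white: 379.0 t
  Dead-burnt magnesia: 79.86 t
  Lithium carbonate: 437.7 t
  Boric acid: 71.76 t
  Anhydrous borax: 80.26 t
  Talc: 1311 t
Total batch = 2360 t; LOI loss = 359.5 t

Rounding to 4 significant figures applies to every mid-chain value as displayed. The whole derivation maintains exact precision in all steps; each reported figure includes exactly one rounding — all derived quantities, including totals, ignition loss, yield, glass mass, six oxide percentages, are rebuilt from the weighed amounts at 2000 t of glass at exact precision, precisely as stated by problem or answer.
The oxide mass targets at 2000 t melt:
  Na2O: 1.248% × 2000 = 24.96 t
  Li2O: 8.868% × 2000 = 177.4 t
  MgO: 24.75% × 2000 = 495.0 t
  ZnO: 18.91% × 2000 = 378.2 t
  SiO2: 41.46% × 2000 = 829.2 t
  B2O3: 4.764% × 2000 = 95.28 t
Oxide-by-oxide audit with the batch weights as given, at the basis given (sum by sum, the targets are met up to rounding of the answer):
  Na2O: 80.26·0.3110 = 24.96 t (target 24.96 t)
  Li2O: 437.7·0.4052 = 177.4 t (target 177.4 t)
  MgO: 79.86·0.9846 + 1311·0.3176 = 495.0 t (target 495.0 t)
  ZnO: 379.0·0.9980 = 378.2 t (target 378.2 t)
  SiO2: 1311·0.6325 = 829.2 t (target 829.2 t)
  B2O3: 71.76·0.5572 + 80.26·0.6890 = 95.28 t (target 95.28 t)
Consistency of the glass mass: Σ batch − LOI loss = 2000 t (per-oxide target masses sum to 2000 t; against the stated basis, 2000 t — a pure rounding effect).
Batch total: Σ batch = 2360 t; loss to ignition Σ batch·LOI = 359.5 t; glass ÷ batch gives a yield of 84.76%.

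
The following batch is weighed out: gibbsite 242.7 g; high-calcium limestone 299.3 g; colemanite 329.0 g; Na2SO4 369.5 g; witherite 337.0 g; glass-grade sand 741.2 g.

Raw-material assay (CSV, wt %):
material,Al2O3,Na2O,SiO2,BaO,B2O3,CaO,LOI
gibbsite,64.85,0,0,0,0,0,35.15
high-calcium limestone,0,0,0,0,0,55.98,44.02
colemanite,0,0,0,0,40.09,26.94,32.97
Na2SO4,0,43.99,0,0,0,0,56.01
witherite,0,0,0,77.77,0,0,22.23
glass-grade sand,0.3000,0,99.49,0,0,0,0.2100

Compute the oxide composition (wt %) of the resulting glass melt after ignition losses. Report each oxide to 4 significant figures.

Glass mass = 1710 g (batch 2319 − LOI 609.0).
Composition: Al2O3 9.336%, Na2O 9.507%, SiO2 43.13%, BaO 15.33%, B2O3 7.714%, CaO 14.98%

All arithmetic keeps full float precision all the way through — the intermediate values appear rounded to 4 significant figures as written. Each reported number is rounded a single time. All derived quantities, which include six oxide percentages, the yield, totals, net glass mass, LOI, are rebuilt in exact precision, as written in the question or the answer, starting from the weights on 1710 g of glass.
Delivered oxide masses:
  Al2O3: 242.7·0.6485 + 741.2·0.003000 = 159.6 g
  Na2O: 369.5·0.4399 = 162.5 g
  SiO2: 741.2·0.9949 = 737.4 g
  BaO: 337.0·0.7777 = 262.1 g
  B2O3: 329.0·0.4009 = 131.9 g
  CaO: 299.3·0.5598 + 329.0·0.2694 = 256.2 g
LOI: 242.7·0.3515 + 299.3·0.4402 + 329.0·0.3297 + 369.5·0.5601 + 337.0·0.2223 + 741.2·0.002100 = 609.0 g
The glass mass, total less LOI, = 2319 − 609.0 = 1710 g (the oxide masses sum to this)
each oxide over glass, ×100, is wt %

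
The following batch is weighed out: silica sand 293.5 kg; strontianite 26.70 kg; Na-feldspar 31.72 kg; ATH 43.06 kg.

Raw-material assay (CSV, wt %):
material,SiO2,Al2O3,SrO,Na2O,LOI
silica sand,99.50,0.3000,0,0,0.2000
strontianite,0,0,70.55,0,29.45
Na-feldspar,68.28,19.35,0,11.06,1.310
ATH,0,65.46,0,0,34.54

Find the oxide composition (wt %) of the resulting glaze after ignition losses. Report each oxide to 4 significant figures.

Glass mass = 371.2 kg (batch 395.0 − LOI 23.74).
Composition: SiO2 84.50%, Al2O3 9.483%, SrO 5.074%, Na2O 0.9450%

The intermediate values are shown, rounded to 4 significant digits, in the printout; the working math runs at full float precision in every operation — each reported result sees exactly one rounding; derived quantities, which include ignition loss, the yield, four oxide percentages, totals, glass mass, are rebuilt at full float precision, as set out in the problem or the answer, from the weighed amounts at 371.2 kg of glass.
What the batch supplies per oxide:
  SiO2: 293.5·0.9950 + 31.72·0.6828 = 313.7 kg
  Al2O3: 293.5·0.003000 + 31.72·0.1935 + 43.06·0.6546 = 35.21 kg
  SrO: 26.70·0.7055 = 18.84 kg
  Na2O: 31.72·0.1106 = 3.508 kg
LOI: 293.5·0.002000 + 26.70·0.2945 + 31.72·0.01310 + 43.06·0.3454 = 23.74 kg
Glass = total batch minus LOI = 395.0 − 23.74 = 371.2 kg (= the summed oxide contributions)
each wt % is 100 × oxide ÷ glass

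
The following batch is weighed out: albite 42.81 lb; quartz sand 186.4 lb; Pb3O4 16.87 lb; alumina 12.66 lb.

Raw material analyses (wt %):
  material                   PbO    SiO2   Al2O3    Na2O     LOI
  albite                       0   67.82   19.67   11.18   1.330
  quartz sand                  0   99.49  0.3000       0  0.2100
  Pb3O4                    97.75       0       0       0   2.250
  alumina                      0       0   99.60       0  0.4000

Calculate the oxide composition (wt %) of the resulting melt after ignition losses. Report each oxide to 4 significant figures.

Glass mass = 257.3 lb (batch 258.7 − LOI 1.391).
Composition: PbO 6.408%, SiO2 83.34%, Al2O3 8.389%, Na2O 1.860%

All arithmetic maintains exact precision at all times. In-progress results are shown rounded to 4 significant figures; exactly one rounding is applied to every reported result. Derived quantities (glass mass, yield, LOI, four oxide percentages, totals) are rebuilt from the batch weights per 257.3 lb of glass at exact precision as they appear in either problem or answer.
Oxide-by-oxide delivered mass:
  PbO: 16.87·0.9775 = 16.49 lb
  SiO2: 42.81·0.6782 + 186.4·0.9949 = 214.5 lb
  Al2O3: 42.81·0.1967 + 186.4·0.003000 + 12.66·0.9960 = 21.59 lb
  Na2O: 42.81·0.1118 = 4.786 lb
LOI: 42.81·0.01330 + 186.4·0.002100 + 16.87·0.02250 + 12.66·0.004000 = 1.391 lb
Net of LOI, the glass mass = 258.7 − 1.391 = 257.3 lb (the oxide masses sum to this)
each oxide over glass, ×100, is wt %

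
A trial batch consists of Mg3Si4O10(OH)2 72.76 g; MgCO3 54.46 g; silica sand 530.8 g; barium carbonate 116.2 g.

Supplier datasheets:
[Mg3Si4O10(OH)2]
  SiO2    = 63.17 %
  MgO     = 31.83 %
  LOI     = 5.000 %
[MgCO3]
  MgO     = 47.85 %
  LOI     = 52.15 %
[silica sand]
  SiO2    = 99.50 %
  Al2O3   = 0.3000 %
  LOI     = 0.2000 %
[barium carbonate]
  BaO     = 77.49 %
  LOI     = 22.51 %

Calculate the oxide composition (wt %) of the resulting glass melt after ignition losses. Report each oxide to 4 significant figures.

Glass mass = 715.0 g (batch 774.2 − LOI 59.26).
Composition: SiO2 80.30%, MgO 6.884%, BaO 12.59%, Al2O3 0.2227%

Intermediates are displayed (rounded to four significant figures) at each printed step. The whole derivation maintains full float precision in all steps — every reported result is rounded just once. The derived quantities, which include the four compositions, the yield, LOI, glass mass, the totals, are carried at full precision, as written in the problem or the answer, starting from the weights on 715.0 g of glass.
Delivered oxide masses:
  SiO2: 72.76·0.6317 + 530.8·0.9950 = 574.1 g
  MgO: 72.76·0.3183 + 54.46·0.4785 = 49.22 g
  BaO: 116.2·0.7749 = 90.04 g
  Al2O3: 530.8·0.003000 = 1.592 g
LOI: 72.76·0.05000 + 54.46·0.5215 + 530.8·0.002000 + 116.2·0.2251 = 59.26 g
Glass = total batch minus LOI = 774.2 − 59.26 = 715.0 g (equal to the oxide-mass sum)
each oxide over glass, ×100, is wt %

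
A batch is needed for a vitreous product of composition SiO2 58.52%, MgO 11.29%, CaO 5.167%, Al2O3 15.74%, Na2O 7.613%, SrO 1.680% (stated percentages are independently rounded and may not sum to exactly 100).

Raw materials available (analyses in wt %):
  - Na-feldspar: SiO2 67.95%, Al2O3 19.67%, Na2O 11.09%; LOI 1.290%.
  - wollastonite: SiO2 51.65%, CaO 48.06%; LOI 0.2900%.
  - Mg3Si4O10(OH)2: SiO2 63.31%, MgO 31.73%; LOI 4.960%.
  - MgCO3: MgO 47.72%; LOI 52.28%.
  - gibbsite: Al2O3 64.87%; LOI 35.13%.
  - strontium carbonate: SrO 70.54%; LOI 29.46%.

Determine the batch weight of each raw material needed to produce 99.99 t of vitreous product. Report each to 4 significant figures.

Batch per 99.99 t vitreous product:
  Na-feldspar: 68.64 t
  wollastonite: 10.75 t
  Mg3Si4O10(OH)2: 9.983 t
  MgCO3: 17.02 t
  gibbsite: 3.448 t
  strontium carbonate: 2.381 t
Total batch = 112.2 t; LOI loss = 12.22 t; yield = 89.11%

All arithmetic carries full precision end to end — in-progress results are shown, with 4-significant-figure rounding, on the page — every reported result is rounded a single time — derived quantities (the totals, yield, net glass mass, ignition loss, six oxide percentages) are computed at exact precision starting from the weights at 99.99 t of glass as they appear in question or answer.
Target oxide masses per 99.99 t vitreous product:
  SiO2: 58.52% × 99.99 = 58.51 t
  MgO: 11.29% × 99.99 = 11.29 t
  CaO: 5.167% × 99.99 = 5.166 t
  Al2O3: 15.74% × 99.99 = 15.74 t
  Na2O: 7.613% × 99.99 = 7.612 t
  SrO: 1.680% × 99.99 = 1.680 t
Checking each oxide sum given the weights on record, against the basis in use (each sum matches its target mass inside rounding margins):
  SiO2: 68.64·0.6795 + 10.75·0.5165 + 9.983·0.6331 = 58.51 t (target 58.51 t)
  MgO: 9.983·0.3173 + 17.02·0.4772 = 11.29 t (target 11.29 t)
  CaO: 10.75·0.4806 = 5.166 t (target 5.166 t)
  Al2O3: 68.64·0.1967 + 3.448·0.6487 = 15.74 t (target 15.74 t)
  Na2O: 68.64·0.1109 = 7.612 t (target 7.612 t)
  SrO: 2.381·0.7054 = 1.680 t (target 1.680 t)
Mass balance on the glass: the batch minus its LOI: 100.0 t (the targets, summed, come to 100.0 t; against the stated basis, 99.99 t — rounding explains the deltas).
Total batch = Σ batch = 112.2 t; Σ batch·LOI gives LOI loss = 12.22 t; yield: glass divided by total = 89.11%.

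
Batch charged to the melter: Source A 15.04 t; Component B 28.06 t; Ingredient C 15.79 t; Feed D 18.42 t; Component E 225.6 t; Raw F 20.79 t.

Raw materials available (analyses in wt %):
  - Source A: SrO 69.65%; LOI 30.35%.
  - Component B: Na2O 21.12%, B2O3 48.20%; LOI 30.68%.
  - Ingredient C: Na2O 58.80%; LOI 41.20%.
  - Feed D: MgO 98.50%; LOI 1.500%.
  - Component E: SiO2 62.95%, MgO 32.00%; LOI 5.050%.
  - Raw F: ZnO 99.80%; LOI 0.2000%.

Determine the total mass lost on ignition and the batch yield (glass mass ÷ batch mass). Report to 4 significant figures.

Values along the way appear with 4-significant-figure rounding alongside each step. Every computation carries full precision all the way through — every reported number is rounded only once — the derived quantities (the totals, ignition loss, net glass mass, the yield, six oxide percentages) are computed at full float precision starting from the weights per 292.3 t of glass, as written in the question or the answer.
Loss on ignition, line by line:
  Source A: 15.04 × 0.3035 = 4.565 t
  Component B: 28.06 × 0.3068 = 8.609 t
  Ingredient C: 15.79 × 0.4120 = 6.505 t
  Feed D: 18.42 × 0.01500 = 0.2763 t
  Component E: 225.6 × 0.05050 = 11.39 t
  Raw F: 20.79 × 0.002000 = 0.04158 t
Total LOI = 31.39 t
Glass = batch − LOI = 323.7 − 31.39 = 292.3 t

LOI loss = 31.39 t; glass = 292.3 t; yield = 90.30%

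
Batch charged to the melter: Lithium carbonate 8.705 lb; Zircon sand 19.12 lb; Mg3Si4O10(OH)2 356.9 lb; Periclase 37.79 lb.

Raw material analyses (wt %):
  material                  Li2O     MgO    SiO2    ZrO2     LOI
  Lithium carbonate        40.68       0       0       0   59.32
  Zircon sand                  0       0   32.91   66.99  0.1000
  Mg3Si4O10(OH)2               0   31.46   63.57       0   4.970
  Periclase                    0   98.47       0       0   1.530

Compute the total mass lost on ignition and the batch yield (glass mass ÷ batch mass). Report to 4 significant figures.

LOI loss = 23.50 lb; glass = 399.0 lb; yield = 94.44%

Values along the way appear, rounded to 4 significant digits, alongside each step; every computation carries full precision through every step. Each reported figure is rounded exactly once; derived quantities are computed in full precision (the yield, the totals, glass mass, four oxide percentages, ignition loss) from the weighed amounts at 399.0 lb of glass as they appear in question or answer.
LOI of each material in turn:
  Lithium carbonate: 8.705 × 0.5932 = 5.164 lb
  Zircon sand: 19.12 × 0.001000 = 0.01912 lb
  Mg3Si4O10(OH)2: 356.9 × 0.04970 = 17.74 lb
  Periclase: 37.79 × 0.01530 = 0.5782 lb
Total LOI = 23.50 lb
Glass = batch − LOI = 422.5 − 23.50 = 399.0 lb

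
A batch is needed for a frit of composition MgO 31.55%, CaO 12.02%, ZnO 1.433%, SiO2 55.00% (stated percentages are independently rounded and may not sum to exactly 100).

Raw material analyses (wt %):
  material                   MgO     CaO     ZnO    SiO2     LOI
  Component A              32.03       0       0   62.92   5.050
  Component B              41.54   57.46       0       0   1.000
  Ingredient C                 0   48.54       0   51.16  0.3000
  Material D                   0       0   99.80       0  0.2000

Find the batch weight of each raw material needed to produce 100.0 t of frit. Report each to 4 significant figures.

Batch per 100.0 t frit:
  Component A: 80.58 t
  Component B: 13.82 t
  Ingredient C: 8.404 t
  Material D: 1.436 t
Total batch = 104.2 t; LOI loss = 4.236 t; yield = 95.94%

The working math maintains full float precision at all times; the intermediate values appear with 4-significant-figure rounding at each printed step — each reported value is rounded only once. All derived quantities, which include glass mass, LOI, four oxide percentages, the yield, the totals, are carried in exact precision, as given in question or answer, starting from the weights for 100.0 t of glass.
Oxide-by-oxide targets in 100.0 t frit:
  MgO: 31.55% × 100.0 = 31.55 t
  CaO: 12.02% × 100.0 = 12.02 t
  ZnO: 1.433% × 100.0 = 1.433 t
  SiO2: 55.00% × 100.0 = 55.00 t
Sums-versus-targets review using the reported weights, per the basis as stated (each sum matches its target mass within answer rounding):
  MgO: 80.58·0.3203 + 13.82·0.4154 = 31.55 t (target 31.55 t)
  CaO: 13.82·0.5746 + 8.404·0.4854 = 12.02 t (target 12.02 t)
  ZnO: 1.436·0.9980 = 1.433 t (target 1.433 t)
  SiO2: 80.58·0.6292 + 8.404·0.5116 = 55.00 t (target 55.00 t)
Glass mass check: Σ batch − LOI loss = 100.0 t (per-oxide target masses sum to 100.0 t; the stated basis being 100.0 t — a pure rounding effect).
Adding the batch up: Σ batch = 104.2 t; the LOI term Σ batch·LOI equals 4.236 t; yield, glass over the total, = 95.94%.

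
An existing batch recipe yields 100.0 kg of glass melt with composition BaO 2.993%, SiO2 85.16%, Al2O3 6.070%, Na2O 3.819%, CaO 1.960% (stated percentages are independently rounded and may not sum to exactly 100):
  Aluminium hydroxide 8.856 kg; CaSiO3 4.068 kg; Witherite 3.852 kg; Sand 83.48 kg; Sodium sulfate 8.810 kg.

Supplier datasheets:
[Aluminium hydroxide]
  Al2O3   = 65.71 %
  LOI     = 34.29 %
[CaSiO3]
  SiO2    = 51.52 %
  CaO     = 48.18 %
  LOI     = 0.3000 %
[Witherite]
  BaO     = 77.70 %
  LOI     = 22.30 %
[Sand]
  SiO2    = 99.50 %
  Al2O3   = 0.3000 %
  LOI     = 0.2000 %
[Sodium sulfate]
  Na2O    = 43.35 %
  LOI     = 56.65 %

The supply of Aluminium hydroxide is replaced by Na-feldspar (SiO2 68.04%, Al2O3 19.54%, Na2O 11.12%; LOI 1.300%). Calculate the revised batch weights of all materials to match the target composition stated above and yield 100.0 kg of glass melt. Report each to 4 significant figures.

Exact precision is held in every operation; working values are displayed rounded off to 4 significant figures within the worked lines — each reported number carries a single rounding; derived quantities, which include the five compositions, the yield, LOI, totals, glass mass, are recomputed in exact precision, as set out in the problem or answer text, from the weighed amounts per 100.0 kg of glass.
Per-oxide target masses for 100.0 kg glass melt:
  BaO: 2.993% × 100.0 = 2.993 kg
  SiO2: 85.16% × 100.0 = 85.16 kg
  Al2O3: 6.070% × 100.0 = 6.070 kg
  Na2O: 3.819% × 100.0 = 3.819 kg
  CaO: 1.960% × 100.0 = 1.960 kg
Balance tally, oxide-wise, per the reported batch figures, per the basis as stated (delivered sums recover each target up to rounding of the answer):
  BaO: 3.852·0.7770 = 2.993 kg (target 2.993 kg)
  SiO2: 30.10·0.6804 + 4.068·0.5152 + 62.90·0.9950 = 85.16 kg (target 85.16 kg)
  Al2O3: 30.10·0.1954 + 62.90·0.003000 = 6.070 kg (target 6.070 kg)
  Na2O: 30.10·0.1112 + 1.089·0.4335 = 3.819 kg (target 3.819 kg)
  CaO: 4.068·0.4818 = 1.960 kg (target 1.960 kg)
Glass-mass sanity pass: total charge less LOI = 100.0 kg (targets for the oxides total 100.0 kg; basis as stated: 100.0 kg — rounding explains the deltas).
Batch total: Σ batch = 102.0 kg; Σ batch·LOI gives LOI loss = 2.005 kg; as yield: glass ÷ batch → 98.03%.

Revised batch per 100.0 kg glass melt:
  Na-feldspar: 30.10 kg
  CaSiO3: 4.068 kg
  Witherite: 3.852 kg
  Sand: 62.90 kg
  Sodium sulfate: 1.089 kg
Total batch = 102.0 kg; LOI loss = 2.005 kg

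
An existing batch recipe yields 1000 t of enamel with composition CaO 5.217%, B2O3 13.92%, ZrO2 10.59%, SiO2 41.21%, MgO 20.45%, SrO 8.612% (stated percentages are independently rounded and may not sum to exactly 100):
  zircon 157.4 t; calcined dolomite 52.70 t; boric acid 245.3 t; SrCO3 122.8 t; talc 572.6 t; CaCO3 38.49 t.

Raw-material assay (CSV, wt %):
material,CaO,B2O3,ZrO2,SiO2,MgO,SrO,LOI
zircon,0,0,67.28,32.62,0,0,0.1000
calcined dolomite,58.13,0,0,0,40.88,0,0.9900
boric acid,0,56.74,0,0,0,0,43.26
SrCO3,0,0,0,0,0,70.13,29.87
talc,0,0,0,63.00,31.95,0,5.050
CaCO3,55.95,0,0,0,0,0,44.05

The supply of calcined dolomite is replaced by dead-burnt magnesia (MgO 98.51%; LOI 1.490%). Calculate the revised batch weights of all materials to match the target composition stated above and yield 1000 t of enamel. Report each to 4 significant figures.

The intermediate values appear, rounded to 4 significant figures, in the printout. The working math keeps exact precision in all steps — every reported figure undergoes a single rounding — derived quantities (LOI, the totals, the yield, net glass mass, six oxide percentages) are re-derived from the batch weights at 1000 t of glass at full precision as quoted within problem or answer.
Per-oxide target masses for 1000 t enamel:
  CaO: 5.217% × 1000 = 52.17 t
  B2O3: 13.92% × 1000 = 139.2 t
  ZrO2: 10.59% × 1000 = 105.9 t
  SiO2: 41.21% × 1000 = 412.1 t
  MgO: 20.45% × 1000 = 204.5 t
  SrO: 8.612% × 1000 = 86.12 t
Per-oxide balance check with the batch weights as given, on the stated basis (oxide sums agree with the targets up to rounding of the answer):
  CaO: 93.24·0.5595 = 52.17 t (target 52.17 t)
  B2O3: 245.3·0.5674 = 139.2 t (target 139.2 t)
  ZrO2: 157.4·0.6728 = 105.9 t (target 105.9 t)
  SiO2: 157.4·0.3262 + 572.6·0.6300 = 412.1 t (target 412.1 t)
  MgO: 21.87·0.9851 + 572.6·0.3195 = 204.5 t (target 204.5 t)
  SrO: 122.8·0.7013 = 86.12 t (target 86.12 t)
Glass-mass closure: batch total minus LOI = 999.9 t (the Σ of target masses is 1000 t; the stated basis being 1000 t — differing by rounding only).
Whole-batch sum: Σ batch = 1213 t; the LOI term Σ batch·LOI equals 213.3 t; as yield: glass ÷ batch → 82.42%.

Revised batch per 1000 t enamel:
  zircon: 157.4 t
  dead-burnt magnesia: 21.87 t
  boric acid: 245.3 t
  SrCO3: 122.8 t
  talc: 572.6 t
  CaCO3: 93.24 t
Total batch = 1213 t; LOI loss = 213.3 t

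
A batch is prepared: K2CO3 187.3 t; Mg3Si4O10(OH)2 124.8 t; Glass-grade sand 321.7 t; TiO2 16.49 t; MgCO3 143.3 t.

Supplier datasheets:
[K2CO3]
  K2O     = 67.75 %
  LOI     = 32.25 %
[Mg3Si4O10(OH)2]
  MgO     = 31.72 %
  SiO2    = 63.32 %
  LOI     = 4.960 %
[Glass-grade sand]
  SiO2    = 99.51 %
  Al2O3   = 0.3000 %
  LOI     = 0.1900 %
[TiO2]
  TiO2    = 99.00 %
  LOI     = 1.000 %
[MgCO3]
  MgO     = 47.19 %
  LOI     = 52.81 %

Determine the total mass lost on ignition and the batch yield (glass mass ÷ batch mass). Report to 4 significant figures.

LOI loss = 143.0 t; glass = 650.5 t; yield = 81.97%

Each numeric step maintains exact precision through every step. Working values appear (rounded to 4 significant digits) alongside each step; a single rounding finalizes each reported result. Derived quantities are recomputed from the batch weights on 650.5 t of glass at exact precision (the yield, totals, net glass mass, ignition loss, the five compositions), as set out in either problem or answer.
Each material's LOI contribution:
  K2CO3: 187.3 × 0.3225 = 60.40 t
  Mg3Si4O10(OH)2: 124.8 × 0.04960 = 6.190 t
  Glass-grade sand: 321.7 × 0.001900 = 0.6112 t
  TiO2: 16.49 × 0.01000 = 0.1649 t
  MgCO3: 143.3 × 0.5281 = 75.68 t
Total LOI = 143.0 t
Glass = batch − LOI = 793.6 − 143.0 = 650.5 t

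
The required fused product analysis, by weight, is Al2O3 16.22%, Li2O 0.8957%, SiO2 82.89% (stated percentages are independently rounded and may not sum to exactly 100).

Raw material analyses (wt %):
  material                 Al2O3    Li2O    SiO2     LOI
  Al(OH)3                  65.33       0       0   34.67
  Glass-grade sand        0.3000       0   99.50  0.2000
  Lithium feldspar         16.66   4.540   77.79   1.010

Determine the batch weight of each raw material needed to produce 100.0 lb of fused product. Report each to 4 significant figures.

Batch per 100.0 lb fused product:
  Al(OH)3: 19.48 lb
  Glass-grade sand: 67.88 lb
  Lithium feldspar: 19.73 lb
Total batch = 107.1 lb; LOI loss = 7.089 lb; yield = 93.38%

Working values are shown (rounded to 4 significant figures) as written. The whole derivation carries full float precision end to end. Exactly one rounding lands on every reported figure. Derived quantities (three oxide percentages, the totals, ignition loss, the yield, glass mass) are carried in exact precision from the batch weights at 100.0 lb of glass as they appear in the problem or the answer.
The oxide mass targets at 100.0 lb fused product:
  Al2O3: 16.22% × 100.0 = 16.22 lb
  Li2O: 0.8957% × 100.0 = 0.8957 lb
  SiO2: 82.89% × 100.0 = 82.89 lb
Balance tally, oxide-wise, with the batch weights as given, under the basis named above (delivered sums recover each target up to rounding of the answer):
  Al2O3: 19.48·0.6533 + 67.88·0.003000 + 19.73·0.1666 = 16.22 lb (target 16.22 lb)
  Li2O: 19.73·0.04540 = 0.8957 lb (target 0.8957 lb)
  SiO2: 67.88·0.9950 + 19.73·0.7779 = 82.89 lb (target 82.89 lb)
Glass mass check: batch total minus LOI = 100.0 lb (summing oxide targets gives 100.0 lb; versus the stated basis of 100.0 lb — differing by rounding only).
Whole-batch sum: Σ batch = 107.1 lb; ignition loss, Σ(batch × LOI) = 7.089 lb; yield: glass divided by total = 93.38%.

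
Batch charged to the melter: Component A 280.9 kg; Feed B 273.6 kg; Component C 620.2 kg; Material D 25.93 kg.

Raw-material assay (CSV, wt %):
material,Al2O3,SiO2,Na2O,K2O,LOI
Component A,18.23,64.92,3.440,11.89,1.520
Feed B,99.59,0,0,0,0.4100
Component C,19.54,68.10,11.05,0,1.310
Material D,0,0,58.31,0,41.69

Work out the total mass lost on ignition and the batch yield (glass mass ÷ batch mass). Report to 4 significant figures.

LOI loss = 24.33 kg; glass = 1176 kg; yield = 97.97%

Values along the way are printed with 4-significant-figure rounding as written; all internal work carries full float precision at all times; exactly one rounding lands on every reported number; derived quantities are re-derived at full precision (glass mass, ignition loss, the four compositions, the yield, totals) starting from the weights at 1176 kg of glass, exactly as shown in the problem or answer text.
LOI of each material in turn:
  Component A: 280.9 × 0.01520 = 4.270 kg
  Feed B: 273.6 × 0.004100 = 1.122 kg
  Component C: 620.2 × 0.01310 = 8.125 kg
  Material D: 25.93 × 0.4169 = 10.81 kg
Total LOI = 24.33 kg
Glass = batch − LOI = 1201 − 24.33 = 1176 kg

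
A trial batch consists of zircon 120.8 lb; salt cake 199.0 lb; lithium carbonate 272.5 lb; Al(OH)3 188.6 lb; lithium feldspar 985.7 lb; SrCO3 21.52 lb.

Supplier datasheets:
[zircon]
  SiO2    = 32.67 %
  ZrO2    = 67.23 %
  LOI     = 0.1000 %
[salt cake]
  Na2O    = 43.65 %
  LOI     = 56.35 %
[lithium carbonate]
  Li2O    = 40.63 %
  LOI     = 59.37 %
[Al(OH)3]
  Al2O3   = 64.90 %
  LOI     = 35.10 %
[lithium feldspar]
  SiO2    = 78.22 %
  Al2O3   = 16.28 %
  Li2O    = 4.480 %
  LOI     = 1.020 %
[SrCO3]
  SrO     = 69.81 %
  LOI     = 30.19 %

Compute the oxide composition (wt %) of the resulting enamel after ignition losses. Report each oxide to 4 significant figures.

Glass mass = 1431 lb (batch 1788 − LOI 356.8).
Composition: Na2O 6.069%, SiO2 56.62%, ZrO2 5.674%, SrO 1.050%, Al2O3 19.76%, Li2O 10.82%

Each numeric step keeps exact precision end to end; working values are rounded to four significant digits wherever printed. Each reported value carries a single rounding — the derived quantities (the yield, net glass mass, the totals, LOI, six oxide percentages) are re-derived at full precision from the weighed amounts for 1431 lb of glass, exactly as shown in the question or the answer.
Oxide-by-oxide delivered mass:
  Na2O: 199.0·0.4365 = 86.86 lb
  SiO2: 120.8·0.3267 + 985.7·0.7822 = 810.5 lb
  ZrO2: 120.8·0.6723 = 81.21 lb
  SrO: 21.52·0.6981 = 15.02 lb
  Al2O3: 188.6·0.6490 + 985.7·0.1628 = 282.9 lb
  Li2O: 272.5·0.4063 + 985.7·0.04480 = 154.9 lb
LOI: 120.8·0.001000 + 199.0·0.5635 + 272.5·0.5937 + 188.6·0.3510 + 985.7·0.01020 + 21.52·0.3019 = 356.8 lb
Glass mass = batch − LOI = 1788 − 356.8 = 1431 lb (= Σ oxide masses)
oxide / glass × 100 gives the wt %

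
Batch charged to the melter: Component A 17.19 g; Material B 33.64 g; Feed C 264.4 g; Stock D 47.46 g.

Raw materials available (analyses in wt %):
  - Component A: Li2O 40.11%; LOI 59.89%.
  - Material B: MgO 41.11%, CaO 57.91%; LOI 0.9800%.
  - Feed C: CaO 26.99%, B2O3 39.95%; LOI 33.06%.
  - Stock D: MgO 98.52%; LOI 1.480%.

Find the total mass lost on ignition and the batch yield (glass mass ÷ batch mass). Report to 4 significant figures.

Intermediates are displayed rounded off to 4 significant digits alongside each step — the whole derivation maintains full float precision throughout — each reported result is rounded a single time — the derived quantities (four oxide percentages, the yield, ignition loss, glass mass, the totals) are re-derived in full precision using the weight values per 264.0 g of glass, as quoted within problem or answer.
Per-material ignition loss:
  Component A: 17.19 × 0.5989 = 10.30 g
  Material B: 33.64 × 0.009800 = 0.3297 g
  Feed C: 264.4 × 0.3306 = 87.41 g
  Stock D: 47.46 × 0.01480 = 0.7024 g
Total LOI = 98.74 g
Glass = batch − LOI = 362.7 − 98.74 = 264.0 g

LOI loss = 98.74 g; glass = 264.0 g; yield = 72.78%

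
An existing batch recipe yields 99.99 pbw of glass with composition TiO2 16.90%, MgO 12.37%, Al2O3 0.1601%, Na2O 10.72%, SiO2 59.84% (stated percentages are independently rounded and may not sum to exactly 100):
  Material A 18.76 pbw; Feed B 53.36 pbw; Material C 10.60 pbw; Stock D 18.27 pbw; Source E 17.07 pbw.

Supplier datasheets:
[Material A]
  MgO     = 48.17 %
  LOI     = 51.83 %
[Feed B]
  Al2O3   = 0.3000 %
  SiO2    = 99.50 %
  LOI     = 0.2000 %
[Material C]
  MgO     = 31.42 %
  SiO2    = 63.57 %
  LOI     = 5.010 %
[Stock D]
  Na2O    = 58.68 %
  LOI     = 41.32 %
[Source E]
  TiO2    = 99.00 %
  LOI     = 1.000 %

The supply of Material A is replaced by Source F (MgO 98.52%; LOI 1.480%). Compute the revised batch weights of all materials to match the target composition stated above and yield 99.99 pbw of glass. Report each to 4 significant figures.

Revised batch per 99.99 pbw glass:
  Source F: 9.173 pbw
  Feed B: 53.36 pbw
  Material C: 10.60 pbw
  Stock D: 18.27 pbw
  Source E: 17.07 pbw
Total batch = 108.5 pbw; LOI loss = 8.493 pbw

The intermediate values are printed with 4-significant-digit rounding alongside each step; full precision is carried through the solve — a single rounding finalizes every reported result — derived quantities, including yield, totals, glass mass, LOI, the five compositions, are computed from the batch weights at 99.99 pbw of glass at exact precision exactly as shown in the problem or answer text.
Target oxide masses per 99.99 pbw glass:
  TiO2: 16.90% × 99.99 = 16.90 pbw
  MgO: 12.37% × 99.99 = 12.37 pbw
  Al2O3: 0.1601% × 99.99 = 0.1601 pbw
  Na2O: 10.72% × 99.99 = 10.72 pbw
  SiO2: 59.84% × 99.99 = 59.83 pbw
Verifying the oxide balance per the reported batch figures, per the basis as stated (each sum matches its target mass net of answer rounding effects):
  TiO2: 17.07·0.9900 = 16.90 pbw (target 16.90 pbw)
  MgO: 9.173·0.9852 + 10.60·0.3142 = 12.37 pbw (target 12.37 pbw)
  Al2O3: 53.36·0.003000 = 0.1601 pbw (target 0.1601 pbw)
  Na2O: 18.27·0.5868 = 10.72 pbw (target 10.72 pbw)
  SiO2: 53.36·0.9950 + 10.60·0.6357 = 59.83 pbw (target 59.83 pbw)
Consistency of the glass mass: Σ batch − LOI loss = 99.98 pbw (the Σ of target masses is 99.98 pbw; against the stated basis, 99.99 pbw — differing by rounding only).
Whole-batch sum: Σ batch = 108.5 pbw; the LOI term Σ batch·LOI equals 8.493 pbw; yield: glass divided by total = 92.17%.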